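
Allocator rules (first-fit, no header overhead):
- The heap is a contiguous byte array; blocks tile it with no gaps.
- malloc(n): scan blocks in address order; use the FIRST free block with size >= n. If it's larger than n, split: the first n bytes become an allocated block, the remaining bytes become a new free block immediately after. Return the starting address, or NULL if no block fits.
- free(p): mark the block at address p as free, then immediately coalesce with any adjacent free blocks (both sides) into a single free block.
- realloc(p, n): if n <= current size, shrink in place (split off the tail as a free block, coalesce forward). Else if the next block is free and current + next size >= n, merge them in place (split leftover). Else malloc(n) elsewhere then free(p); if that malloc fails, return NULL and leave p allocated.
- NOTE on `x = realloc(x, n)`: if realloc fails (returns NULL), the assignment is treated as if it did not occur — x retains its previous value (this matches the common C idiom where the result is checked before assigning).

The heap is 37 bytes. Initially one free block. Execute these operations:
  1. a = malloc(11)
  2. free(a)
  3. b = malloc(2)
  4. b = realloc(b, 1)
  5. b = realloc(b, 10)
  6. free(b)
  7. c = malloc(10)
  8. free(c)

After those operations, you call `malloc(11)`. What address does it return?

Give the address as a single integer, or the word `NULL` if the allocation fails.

Op 1: a = malloc(11) -> a = 0; heap: [0-10 ALLOC][11-36 FREE]
Op 2: free(a) -> (freed a); heap: [0-36 FREE]
Op 3: b = malloc(2) -> b = 0; heap: [0-1 ALLOC][2-36 FREE]
Op 4: b = realloc(b, 1) -> b = 0; heap: [0-0 ALLOC][1-36 FREE]
Op 5: b = realloc(b, 10) -> b = 0; heap: [0-9 ALLOC][10-36 FREE]
Op 6: free(b) -> (freed b); heap: [0-36 FREE]
Op 7: c = malloc(10) -> c = 0; heap: [0-9 ALLOC][10-36 FREE]
Op 8: free(c) -> (freed c); heap: [0-36 FREE]
malloc(11): first-fit scan over [0-36 FREE] -> 0

Answer: 0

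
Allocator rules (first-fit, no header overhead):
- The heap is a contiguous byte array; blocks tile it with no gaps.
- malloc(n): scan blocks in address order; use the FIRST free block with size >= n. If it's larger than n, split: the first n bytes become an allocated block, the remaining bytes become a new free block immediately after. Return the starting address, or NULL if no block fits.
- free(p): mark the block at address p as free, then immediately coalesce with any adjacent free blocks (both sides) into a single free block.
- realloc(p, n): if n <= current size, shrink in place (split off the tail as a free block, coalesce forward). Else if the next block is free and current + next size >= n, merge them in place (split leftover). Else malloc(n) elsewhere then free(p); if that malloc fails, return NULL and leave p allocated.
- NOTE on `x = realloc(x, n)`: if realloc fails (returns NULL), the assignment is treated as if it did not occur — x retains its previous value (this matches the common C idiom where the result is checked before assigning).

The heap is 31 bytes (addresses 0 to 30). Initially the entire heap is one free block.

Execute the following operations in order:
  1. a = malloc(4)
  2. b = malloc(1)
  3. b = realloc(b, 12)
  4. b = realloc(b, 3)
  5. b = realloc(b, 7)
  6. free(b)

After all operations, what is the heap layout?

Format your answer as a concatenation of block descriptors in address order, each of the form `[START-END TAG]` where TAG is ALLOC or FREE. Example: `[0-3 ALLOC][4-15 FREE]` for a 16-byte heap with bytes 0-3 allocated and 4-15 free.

Op 1: a = malloc(4) -> a = 0; heap: [0-3 ALLOC][4-30 FREE]
Op 2: b = malloc(1) -> b = 4; heap: [0-3 ALLOC][4-4 ALLOC][5-30 FREE]
Op 3: b = realloc(b, 12) -> b = 4; heap: [0-3 ALLOC][4-15 ALLOC][16-30 FREE]
Op 4: b = realloc(b, 3) -> b = 4; heap: [0-3 ALLOC][4-6 ALLOC][7-30 FREE]
Op 5: b = realloc(b, 7) -> b = 4; heap: [0-3 ALLOC][4-10 ALLOC][11-30 FREE]
Op 6: free(b) -> (freed b); heap: [0-3 ALLOC][4-30 FREE]

Answer: [0-3 ALLOC][4-30 FREE]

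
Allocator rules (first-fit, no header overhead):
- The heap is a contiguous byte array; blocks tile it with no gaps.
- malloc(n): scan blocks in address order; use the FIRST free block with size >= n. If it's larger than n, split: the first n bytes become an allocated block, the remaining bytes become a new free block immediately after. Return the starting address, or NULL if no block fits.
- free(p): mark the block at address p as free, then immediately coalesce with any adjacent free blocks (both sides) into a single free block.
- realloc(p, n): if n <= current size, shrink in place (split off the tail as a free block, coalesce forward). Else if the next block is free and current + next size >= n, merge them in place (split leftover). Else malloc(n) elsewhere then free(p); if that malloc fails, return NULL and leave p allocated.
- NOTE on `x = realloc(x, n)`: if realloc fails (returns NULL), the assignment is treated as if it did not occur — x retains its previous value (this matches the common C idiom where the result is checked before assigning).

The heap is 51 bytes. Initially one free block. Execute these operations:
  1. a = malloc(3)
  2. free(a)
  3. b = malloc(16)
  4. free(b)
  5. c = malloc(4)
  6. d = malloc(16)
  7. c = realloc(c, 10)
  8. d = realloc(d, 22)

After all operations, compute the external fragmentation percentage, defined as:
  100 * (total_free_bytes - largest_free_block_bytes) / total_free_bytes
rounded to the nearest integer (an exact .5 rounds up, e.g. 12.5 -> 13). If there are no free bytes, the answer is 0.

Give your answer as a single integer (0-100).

Op 1: a = malloc(3) -> a = 0; heap: [0-2 ALLOC][3-50 FREE]
Op 2: free(a) -> (freed a); heap: [0-50 FREE]
Op 3: b = malloc(16) -> b = 0; heap: [0-15 ALLOC][16-50 FREE]
Op 4: free(b) -> (freed b); heap: [0-50 FREE]
Op 5: c = malloc(4) -> c = 0; heap: [0-3 ALLOC][4-50 FREE]
Op 6: d = malloc(16) -> d = 4; heap: [0-3 ALLOC][4-19 ALLOC][20-50 FREE]
Op 7: c = realloc(c, 10) -> c = 20; heap: [0-3 FREE][4-19 ALLOC][20-29 ALLOC][30-50 FREE]
Op 8: d = realloc(d, 22) -> NULL (d unchanged); heap: [0-3 FREE][4-19 ALLOC][20-29 ALLOC][30-50 FREE]
Free blocks: [4 21] total_free=25 largest=21 -> 100*(25-21)/25 = 400/25 = 16

Answer: 16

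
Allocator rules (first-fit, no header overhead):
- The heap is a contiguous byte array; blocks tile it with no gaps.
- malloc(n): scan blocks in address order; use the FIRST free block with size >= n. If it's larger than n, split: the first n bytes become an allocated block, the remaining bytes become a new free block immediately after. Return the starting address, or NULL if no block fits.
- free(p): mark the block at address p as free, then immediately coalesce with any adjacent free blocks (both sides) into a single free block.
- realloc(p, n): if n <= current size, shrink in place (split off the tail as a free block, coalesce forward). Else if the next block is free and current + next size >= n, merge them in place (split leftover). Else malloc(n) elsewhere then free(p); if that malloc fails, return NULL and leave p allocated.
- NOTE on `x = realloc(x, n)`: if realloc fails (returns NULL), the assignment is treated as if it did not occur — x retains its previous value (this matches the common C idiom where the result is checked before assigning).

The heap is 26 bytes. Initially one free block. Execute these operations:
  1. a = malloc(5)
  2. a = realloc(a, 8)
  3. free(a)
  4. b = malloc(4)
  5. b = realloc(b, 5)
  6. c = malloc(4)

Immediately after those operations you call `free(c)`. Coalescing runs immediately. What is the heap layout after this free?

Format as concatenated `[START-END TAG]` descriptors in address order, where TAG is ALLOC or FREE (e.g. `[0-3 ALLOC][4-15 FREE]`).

Op 1: a = malloc(5) -> a = 0; heap: [0-4 ALLOC][5-25 FREE]
Op 2: a = realloc(a, 8) -> a = 0; heap: [0-7 ALLOC][8-25 FREE]
Op 3: free(a) -> (freed a); heap: [0-25 FREE]
Op 4: b = malloc(4) -> b = 0; heap: [0-3 ALLOC][4-25 FREE]
Op 5: b = realloc(b, 5) -> b = 0; heap: [0-4 ALLOC][5-25 FREE]
Op 6: c = malloc(4) -> c = 5; heap: [0-4 ALLOC][5-8 ALLOC][9-25 FREE]
free(c): c = 5 -> block [5-8 ALLOC]; mark free, coalesce with adjacent free neighbors -> [0-4 ALLOC][5-25 FREE]

Answer: [0-4 ALLOC][5-25 FREE]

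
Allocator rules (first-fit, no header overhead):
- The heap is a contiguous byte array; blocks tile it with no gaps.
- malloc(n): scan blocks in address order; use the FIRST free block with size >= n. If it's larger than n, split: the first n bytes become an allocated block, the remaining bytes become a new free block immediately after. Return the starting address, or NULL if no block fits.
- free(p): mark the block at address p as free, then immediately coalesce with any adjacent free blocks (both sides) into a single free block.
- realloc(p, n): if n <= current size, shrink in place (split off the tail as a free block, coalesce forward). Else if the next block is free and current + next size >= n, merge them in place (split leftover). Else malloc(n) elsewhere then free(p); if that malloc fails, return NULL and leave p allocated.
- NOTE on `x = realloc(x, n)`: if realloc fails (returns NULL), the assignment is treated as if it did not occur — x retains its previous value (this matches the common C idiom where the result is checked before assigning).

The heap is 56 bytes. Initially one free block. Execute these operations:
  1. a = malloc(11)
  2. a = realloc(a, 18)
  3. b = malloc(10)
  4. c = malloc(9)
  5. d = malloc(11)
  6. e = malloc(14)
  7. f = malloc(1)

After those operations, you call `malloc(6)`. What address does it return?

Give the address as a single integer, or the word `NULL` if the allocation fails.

Op 1: a = malloc(11) -> a = 0; heap: [0-10 ALLOC][11-55 FREE]
Op 2: a = realloc(a, 18) -> a = 0; heap: [0-17 ALLOC][18-55 FREE]
Op 3: b = malloc(10) -> b = 18; heap: [0-17 ALLOC][18-27 ALLOC][28-55 FREE]
Op 4: c = malloc(9) -> c = 28; heap: [0-17 ALLOC][18-27 ALLOC][28-36 ALLOC][37-55 FREE]
Op 5: d = malloc(11) -> d = 37; heap: [0-17 ALLOC][18-27 ALLOC][28-36 ALLOC][37-47 ALLOC][48-55 FREE]
Op 6: e = malloc(14) -> e = NULL; heap: [0-17 ALLOC][18-27 ALLOC][28-36 ALLOC][37-47 ALLOC][48-55 FREE]
Op 7: f = malloc(1) -> f = 48; heap: [0-17 ALLOC][18-27 ALLOC][28-36 ALLOC][37-47 ALLOC][48-48 ALLOC][49-55 FREE]
malloc(6): first-fit scan over [0-17 ALLOC][18-27 ALLOC][28-36 ALLOC][37-47 ALLOC][48-48 ALLOC][49-55 FREE] -> 49

Answer: 49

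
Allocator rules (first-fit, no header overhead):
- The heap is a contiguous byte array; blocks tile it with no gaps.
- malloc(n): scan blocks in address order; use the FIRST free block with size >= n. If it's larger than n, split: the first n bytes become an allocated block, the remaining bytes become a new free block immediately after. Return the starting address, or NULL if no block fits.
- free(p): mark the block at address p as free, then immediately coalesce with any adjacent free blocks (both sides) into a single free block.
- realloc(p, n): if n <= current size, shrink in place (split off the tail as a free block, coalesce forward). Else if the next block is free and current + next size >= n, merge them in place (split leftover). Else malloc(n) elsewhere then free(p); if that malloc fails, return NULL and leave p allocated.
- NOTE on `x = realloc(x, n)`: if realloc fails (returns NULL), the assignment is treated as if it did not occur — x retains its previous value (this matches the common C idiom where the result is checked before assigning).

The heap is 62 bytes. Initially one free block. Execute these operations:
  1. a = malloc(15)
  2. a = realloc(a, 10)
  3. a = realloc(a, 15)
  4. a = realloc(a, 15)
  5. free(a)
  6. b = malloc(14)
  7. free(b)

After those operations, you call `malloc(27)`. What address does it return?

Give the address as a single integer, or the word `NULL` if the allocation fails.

Answer: 0

Derivation:
Op 1: a = malloc(15) -> a = 0; heap: [0-14 ALLOC][15-61 FREE]
Op 2: a = realloc(a, 10) -> a = 0; heap: [0-9 ALLOC][10-61 FREE]
Op 3: a = realloc(a, 15) -> a = 0; heap: [0-14 ALLOC][15-61 FREE]
Op 4: a = realloc(a, 15) -> a = 0; heap: [0-14 ALLOC][15-61 FREE]
Op 5: free(a) -> (freed a); heap: [0-61 FREE]
Op 6: b = malloc(14) -> b = 0; heap: [0-13 ALLOC][14-61 FREE]
Op 7: free(b) -> (freed b); heap: [0-61 FREE]
malloc(27): first-fit scan over [0-61 FREE] -> 0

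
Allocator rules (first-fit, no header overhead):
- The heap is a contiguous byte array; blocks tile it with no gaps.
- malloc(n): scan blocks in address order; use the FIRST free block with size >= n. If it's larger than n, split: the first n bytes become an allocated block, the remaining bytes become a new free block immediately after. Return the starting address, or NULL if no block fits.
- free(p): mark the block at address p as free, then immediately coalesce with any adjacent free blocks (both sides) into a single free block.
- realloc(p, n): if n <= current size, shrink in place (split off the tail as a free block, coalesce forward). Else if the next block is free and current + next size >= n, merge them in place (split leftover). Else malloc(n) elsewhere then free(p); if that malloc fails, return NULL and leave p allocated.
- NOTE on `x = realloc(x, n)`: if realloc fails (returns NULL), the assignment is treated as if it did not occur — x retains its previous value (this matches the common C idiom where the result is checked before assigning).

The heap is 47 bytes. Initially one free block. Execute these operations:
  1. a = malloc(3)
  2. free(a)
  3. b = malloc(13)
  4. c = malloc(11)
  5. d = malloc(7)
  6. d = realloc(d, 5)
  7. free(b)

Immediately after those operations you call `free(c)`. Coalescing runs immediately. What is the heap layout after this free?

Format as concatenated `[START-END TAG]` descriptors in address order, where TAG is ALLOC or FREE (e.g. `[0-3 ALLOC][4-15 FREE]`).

Op 1: a = malloc(3) -> a = 0; heap: [0-2 ALLOC][3-46 FREE]
Op 2: free(a) -> (freed a); heap: [0-46 FREE]
Op 3: b = malloc(13) -> b = 0; heap: [0-12 ALLOC][13-46 FREE]
Op 4: c = malloc(11) -> c = 13; heap: [0-12 ALLOC][13-23 ALLOC][24-46 FREE]
Op 5: d = malloc(7) -> d = 24; heap: [0-12 ALLOC][13-23 ALLOC][24-30 ALLOC][31-46 FREE]
Op 6: d = realloc(d, 5) -> d = 24; heap: [0-12 ALLOC][13-23 ALLOC][24-28 ALLOC][29-46 FREE]
Op 7: free(b) -> (freed b); heap: [0-12 FREE][13-23 ALLOC][24-28 ALLOC][29-46 FREE]
free(c): c = 13 -> block [13-23 ALLOC]; mark free, coalesce with adjacent free neighbors -> [0-23 FREE][24-28 ALLOC][29-46 FREE]

Answer: [0-23 FREE][24-28 ALLOC][29-46 FREE]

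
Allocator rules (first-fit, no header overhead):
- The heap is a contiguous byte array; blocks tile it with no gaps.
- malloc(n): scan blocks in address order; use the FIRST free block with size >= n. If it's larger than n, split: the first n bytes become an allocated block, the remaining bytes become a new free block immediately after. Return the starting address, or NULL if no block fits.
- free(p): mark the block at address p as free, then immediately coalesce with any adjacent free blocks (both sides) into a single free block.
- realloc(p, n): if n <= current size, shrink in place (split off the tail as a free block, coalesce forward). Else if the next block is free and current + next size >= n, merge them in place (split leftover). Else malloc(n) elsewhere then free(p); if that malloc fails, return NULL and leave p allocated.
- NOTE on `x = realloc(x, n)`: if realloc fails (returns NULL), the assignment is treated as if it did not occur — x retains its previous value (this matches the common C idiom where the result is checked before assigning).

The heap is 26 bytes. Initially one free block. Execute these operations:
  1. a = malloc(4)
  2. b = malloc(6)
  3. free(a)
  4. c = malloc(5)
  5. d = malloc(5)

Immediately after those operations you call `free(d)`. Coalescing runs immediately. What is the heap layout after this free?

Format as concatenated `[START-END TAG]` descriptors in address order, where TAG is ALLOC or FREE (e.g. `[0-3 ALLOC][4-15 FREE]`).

Answer: [0-3 FREE][4-9 ALLOC][10-14 ALLOC][15-25 FREE]

Derivation:
Op 1: a = malloc(4) -> a = 0; heap: [0-3 ALLOC][4-25 FREE]
Op 2: b = malloc(6) -> b = 4; heap: [0-3 ALLOC][4-9 ALLOC][10-25 FREE]
Op 3: free(a) -> (freed a); heap: [0-3 FREE][4-9 ALLOC][10-25 FREE]
Op 4: c = malloc(5) -> c = 10; heap: [0-3 FREE][4-9 ALLOC][10-14 ALLOC][15-25 FREE]
Op 5: d = malloc(5) -> d = 15; heap: [0-3 FREE][4-9 ALLOC][10-14 ALLOC][15-19 ALLOC][20-25 FREE]
free(d): d = 15 -> block [15-19 ALLOC]; mark free, coalesce with adjacent free neighbors -> [0-3 FREE][4-9 ALLOC][10-14 ALLOC][15-25 FREE]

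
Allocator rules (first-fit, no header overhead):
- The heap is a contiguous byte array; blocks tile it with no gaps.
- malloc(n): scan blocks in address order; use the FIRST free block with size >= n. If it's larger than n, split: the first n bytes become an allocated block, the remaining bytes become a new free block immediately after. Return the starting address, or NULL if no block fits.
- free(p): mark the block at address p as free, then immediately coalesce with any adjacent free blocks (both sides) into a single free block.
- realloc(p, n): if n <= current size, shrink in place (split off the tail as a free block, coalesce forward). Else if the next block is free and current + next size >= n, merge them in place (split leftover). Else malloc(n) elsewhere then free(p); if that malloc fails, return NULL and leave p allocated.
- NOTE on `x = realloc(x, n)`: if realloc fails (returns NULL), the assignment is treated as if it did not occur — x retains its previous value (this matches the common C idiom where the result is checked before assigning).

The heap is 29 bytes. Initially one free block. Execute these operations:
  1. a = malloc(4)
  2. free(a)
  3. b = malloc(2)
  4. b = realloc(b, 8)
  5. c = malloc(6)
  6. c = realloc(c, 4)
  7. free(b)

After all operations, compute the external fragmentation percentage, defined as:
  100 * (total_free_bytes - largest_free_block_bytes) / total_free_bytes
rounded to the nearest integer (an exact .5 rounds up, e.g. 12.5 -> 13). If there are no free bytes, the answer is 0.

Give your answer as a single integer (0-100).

Op 1: a = malloc(4) -> a = 0; heap: [0-3 ALLOC][4-28 FREE]
Op 2: free(a) -> (freed a); heap: [0-28 FREE]
Op 3: b = malloc(2) -> b = 0; heap: [0-1 ALLOC][2-28 FREE]
Op 4: b = realloc(b, 8) -> b = 0; heap: [0-7 ALLOC][8-28 FREE]
Op 5: c = malloc(6) -> c = 8; heap: [0-7 ALLOC][8-13 ALLOC][14-28 FREE]
Op 6: c = realloc(c, 4) -> c = 8; heap: [0-7 ALLOC][8-11 ALLOC][12-28 FREE]
Op 7: free(b) -> (freed b); heap: [0-7 FREE][8-11 ALLOC][12-28 FREE]
Free blocks: [8 17] total_free=25 largest=17 -> 100*(25-17)/25 = 800/25 = 32

Answer: 32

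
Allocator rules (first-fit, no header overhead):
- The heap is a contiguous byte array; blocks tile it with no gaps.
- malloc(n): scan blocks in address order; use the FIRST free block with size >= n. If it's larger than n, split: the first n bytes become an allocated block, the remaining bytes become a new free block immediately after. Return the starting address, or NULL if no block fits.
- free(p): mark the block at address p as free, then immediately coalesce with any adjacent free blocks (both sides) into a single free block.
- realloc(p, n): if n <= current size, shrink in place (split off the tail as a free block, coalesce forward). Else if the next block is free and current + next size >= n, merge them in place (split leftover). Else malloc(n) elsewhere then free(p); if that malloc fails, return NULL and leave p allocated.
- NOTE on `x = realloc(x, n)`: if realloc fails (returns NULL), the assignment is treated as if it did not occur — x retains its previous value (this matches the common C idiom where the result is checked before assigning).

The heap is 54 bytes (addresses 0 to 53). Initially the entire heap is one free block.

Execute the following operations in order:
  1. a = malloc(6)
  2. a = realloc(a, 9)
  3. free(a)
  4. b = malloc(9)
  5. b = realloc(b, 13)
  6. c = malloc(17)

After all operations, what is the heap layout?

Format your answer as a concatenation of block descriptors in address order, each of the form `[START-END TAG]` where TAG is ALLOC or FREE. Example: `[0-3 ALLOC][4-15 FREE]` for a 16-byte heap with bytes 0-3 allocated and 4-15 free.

Op 1: a = malloc(6) -> a = 0; heap: [0-5 ALLOC][6-53 FREE]
Op 2: a = realloc(a, 9) -> a = 0; heap: [0-8 ALLOC][9-53 FREE]
Op 3: free(a) -> (freed a); heap: [0-53 FREE]
Op 4: b = malloc(9) -> b = 0; heap: [0-8 ALLOC][9-53 FREE]
Op 5: b = realloc(b, 13) -> b = 0; heap: [0-12 ALLOC][13-53 FREE]
Op 6: c = malloc(17) -> c = 13; heap: [0-12 ALLOC][13-29 ALLOC][30-53 FREE]

Answer: [0-12 ALLOC][13-29 ALLOC][30-53 FREE]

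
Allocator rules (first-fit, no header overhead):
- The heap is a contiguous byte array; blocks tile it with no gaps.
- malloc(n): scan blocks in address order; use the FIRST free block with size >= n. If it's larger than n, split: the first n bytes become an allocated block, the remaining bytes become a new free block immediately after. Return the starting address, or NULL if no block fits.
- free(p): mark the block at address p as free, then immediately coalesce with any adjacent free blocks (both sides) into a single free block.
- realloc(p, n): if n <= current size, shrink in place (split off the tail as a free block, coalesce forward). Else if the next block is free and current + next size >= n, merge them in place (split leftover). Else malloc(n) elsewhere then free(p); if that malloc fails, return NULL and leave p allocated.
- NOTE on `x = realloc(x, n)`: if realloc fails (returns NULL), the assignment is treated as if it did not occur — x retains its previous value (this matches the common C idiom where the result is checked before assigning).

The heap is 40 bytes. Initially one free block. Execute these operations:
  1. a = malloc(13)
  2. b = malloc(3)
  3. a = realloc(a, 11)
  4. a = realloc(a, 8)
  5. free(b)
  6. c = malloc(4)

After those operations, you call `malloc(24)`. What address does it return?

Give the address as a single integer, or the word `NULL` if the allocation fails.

Answer: 12

Derivation:
Op 1: a = malloc(13) -> a = 0; heap: [0-12 ALLOC][13-39 FREE]
Op 2: b = malloc(3) -> b = 13; heap: [0-12 ALLOC][13-15 ALLOC][16-39 FREE]
Op 3: a = realloc(a, 11) -> a = 0; heap: [0-10 ALLOC][11-12 FREE][13-15 ALLOC][16-39 FREE]
Op 4: a = realloc(a, 8) -> a = 0; heap: [0-7 ALLOC][8-12 FREE][13-15 ALLOC][16-39 FREE]
Op 5: free(b) -> (freed b); heap: [0-7 ALLOC][8-39 FREE]
Op 6: c = malloc(4) -> c = 8; heap: [0-7 ALLOC][8-11 ALLOC][12-39 FREE]
malloc(24): first-fit scan over [0-7 ALLOC][8-11 ALLOC][12-39 FREE] -> 12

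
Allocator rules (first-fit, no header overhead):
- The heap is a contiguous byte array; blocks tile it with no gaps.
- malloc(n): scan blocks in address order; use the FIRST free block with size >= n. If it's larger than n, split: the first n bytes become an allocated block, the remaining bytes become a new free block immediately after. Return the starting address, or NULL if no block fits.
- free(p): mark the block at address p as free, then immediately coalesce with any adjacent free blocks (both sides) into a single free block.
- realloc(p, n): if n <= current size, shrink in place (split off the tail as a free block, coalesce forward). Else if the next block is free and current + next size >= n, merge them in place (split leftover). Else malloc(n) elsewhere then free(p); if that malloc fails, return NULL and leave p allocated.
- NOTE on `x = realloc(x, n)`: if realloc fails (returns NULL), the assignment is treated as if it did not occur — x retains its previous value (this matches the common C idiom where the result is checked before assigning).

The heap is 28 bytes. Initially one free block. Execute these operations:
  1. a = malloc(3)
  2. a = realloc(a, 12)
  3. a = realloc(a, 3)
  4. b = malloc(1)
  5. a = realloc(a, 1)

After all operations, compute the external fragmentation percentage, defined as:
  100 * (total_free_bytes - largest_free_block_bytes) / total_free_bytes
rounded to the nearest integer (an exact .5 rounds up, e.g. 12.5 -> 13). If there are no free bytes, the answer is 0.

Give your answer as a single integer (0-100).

Op 1: a = malloc(3) -> a = 0; heap: [0-2 ALLOC][3-27 FREE]
Op 2: a = realloc(a, 12) -> a = 0; heap: [0-11 ALLOC][12-27 FREE]
Op 3: a = realloc(a, 3) -> a = 0; heap: [0-2 ALLOC][3-27 FREE]
Op 4: b = malloc(1) -> b = 3; heap: [0-2 ALLOC][3-3 ALLOC][4-27 FREE]
Op 5: a = realloc(a, 1) -> a = 0; heap: [0-0 ALLOC][1-2 FREE][3-3 ALLOC][4-27 FREE]
Free blocks: [2 24] total_free=26 largest=24 -> 100*(26-24)/26 = 200/26 ≈ 7.692 -> rounds to 8

Answer: 8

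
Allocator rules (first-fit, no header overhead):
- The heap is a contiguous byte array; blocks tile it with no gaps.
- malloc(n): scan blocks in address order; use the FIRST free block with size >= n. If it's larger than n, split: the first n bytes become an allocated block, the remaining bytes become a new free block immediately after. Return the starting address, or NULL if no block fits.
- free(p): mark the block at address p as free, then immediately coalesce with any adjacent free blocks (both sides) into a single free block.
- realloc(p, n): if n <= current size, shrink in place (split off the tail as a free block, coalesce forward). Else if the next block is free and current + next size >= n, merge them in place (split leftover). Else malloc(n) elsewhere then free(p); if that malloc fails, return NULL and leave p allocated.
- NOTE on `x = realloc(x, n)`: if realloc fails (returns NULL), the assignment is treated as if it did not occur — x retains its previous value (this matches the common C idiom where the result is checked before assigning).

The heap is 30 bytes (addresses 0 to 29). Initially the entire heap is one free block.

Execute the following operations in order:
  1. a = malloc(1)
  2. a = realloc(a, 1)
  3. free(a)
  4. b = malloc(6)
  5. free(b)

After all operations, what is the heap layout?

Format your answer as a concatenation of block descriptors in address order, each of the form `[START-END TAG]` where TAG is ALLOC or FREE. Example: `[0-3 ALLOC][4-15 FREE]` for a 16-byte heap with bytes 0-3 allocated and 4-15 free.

Op 1: a = malloc(1) -> a = 0; heap: [0-0 ALLOC][1-29 FREE]
Op 2: a = realloc(a, 1) -> a = 0; heap: [0-0 ALLOC][1-29 FREE]
Op 3: free(a) -> (freed a); heap: [0-29 FREE]
Op 4: b = malloc(6) -> b = 0; heap: [0-5 ALLOC][6-29 FREE]
Op 5: free(b) -> (freed b); heap: [0-29 FREE]

Answer: [0-29 FREE]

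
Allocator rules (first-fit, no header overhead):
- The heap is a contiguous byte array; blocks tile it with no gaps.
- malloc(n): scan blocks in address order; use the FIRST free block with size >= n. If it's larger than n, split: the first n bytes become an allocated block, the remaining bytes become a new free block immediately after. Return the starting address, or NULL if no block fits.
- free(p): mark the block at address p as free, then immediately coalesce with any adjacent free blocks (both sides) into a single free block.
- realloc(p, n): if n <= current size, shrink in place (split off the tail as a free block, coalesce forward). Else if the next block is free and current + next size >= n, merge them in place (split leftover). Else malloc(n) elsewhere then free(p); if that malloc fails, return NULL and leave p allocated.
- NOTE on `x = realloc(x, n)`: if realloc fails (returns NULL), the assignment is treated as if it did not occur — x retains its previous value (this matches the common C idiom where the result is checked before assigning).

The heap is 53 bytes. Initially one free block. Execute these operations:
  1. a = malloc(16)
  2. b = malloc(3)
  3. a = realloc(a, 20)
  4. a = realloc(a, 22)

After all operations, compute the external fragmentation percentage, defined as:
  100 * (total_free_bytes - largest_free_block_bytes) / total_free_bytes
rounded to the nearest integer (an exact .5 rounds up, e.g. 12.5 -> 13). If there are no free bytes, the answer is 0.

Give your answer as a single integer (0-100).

Op 1: a = malloc(16) -> a = 0; heap: [0-15 ALLOC][16-52 FREE]
Op 2: b = malloc(3) -> b = 16; heap: [0-15 ALLOC][16-18 ALLOC][19-52 FREE]
Op 3: a = realloc(a, 20) -> a = 19; heap: [0-15 FREE][16-18 ALLOC][19-38 ALLOC][39-52 FREE]
Op 4: a = realloc(a, 22) -> a = 19; heap: [0-15 FREE][16-18 ALLOC][19-40 ALLOC][41-52 FREE]
Free blocks: [16 12] total_free=28 largest=16 -> 100*(28-16)/28 = 1200/28 ≈ 42.857 -> rounds to 43

Answer: 43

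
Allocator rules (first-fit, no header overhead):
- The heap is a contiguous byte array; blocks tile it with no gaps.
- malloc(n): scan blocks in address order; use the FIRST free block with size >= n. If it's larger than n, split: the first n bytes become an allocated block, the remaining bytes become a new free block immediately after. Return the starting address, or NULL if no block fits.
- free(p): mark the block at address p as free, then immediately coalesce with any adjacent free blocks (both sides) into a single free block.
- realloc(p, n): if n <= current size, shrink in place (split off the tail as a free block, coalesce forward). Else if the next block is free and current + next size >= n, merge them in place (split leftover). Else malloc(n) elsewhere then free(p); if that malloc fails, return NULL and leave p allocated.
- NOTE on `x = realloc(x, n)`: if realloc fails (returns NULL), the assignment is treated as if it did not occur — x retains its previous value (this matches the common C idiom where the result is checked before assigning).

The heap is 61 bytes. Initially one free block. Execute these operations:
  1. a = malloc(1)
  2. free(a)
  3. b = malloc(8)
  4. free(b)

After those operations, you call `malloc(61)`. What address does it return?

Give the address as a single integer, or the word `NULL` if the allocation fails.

Op 1: a = malloc(1) -> a = 0; heap: [0-0 ALLOC][1-60 FREE]
Op 2: free(a) -> (freed a); heap: [0-60 FREE]
Op 3: b = malloc(8) -> b = 0; heap: [0-7 ALLOC][8-60 FREE]
Op 4: free(b) -> (freed b); heap: [0-60 FREE]
malloc(61): first-fit scan over [0-60 FREE] -> 0

Answer: 0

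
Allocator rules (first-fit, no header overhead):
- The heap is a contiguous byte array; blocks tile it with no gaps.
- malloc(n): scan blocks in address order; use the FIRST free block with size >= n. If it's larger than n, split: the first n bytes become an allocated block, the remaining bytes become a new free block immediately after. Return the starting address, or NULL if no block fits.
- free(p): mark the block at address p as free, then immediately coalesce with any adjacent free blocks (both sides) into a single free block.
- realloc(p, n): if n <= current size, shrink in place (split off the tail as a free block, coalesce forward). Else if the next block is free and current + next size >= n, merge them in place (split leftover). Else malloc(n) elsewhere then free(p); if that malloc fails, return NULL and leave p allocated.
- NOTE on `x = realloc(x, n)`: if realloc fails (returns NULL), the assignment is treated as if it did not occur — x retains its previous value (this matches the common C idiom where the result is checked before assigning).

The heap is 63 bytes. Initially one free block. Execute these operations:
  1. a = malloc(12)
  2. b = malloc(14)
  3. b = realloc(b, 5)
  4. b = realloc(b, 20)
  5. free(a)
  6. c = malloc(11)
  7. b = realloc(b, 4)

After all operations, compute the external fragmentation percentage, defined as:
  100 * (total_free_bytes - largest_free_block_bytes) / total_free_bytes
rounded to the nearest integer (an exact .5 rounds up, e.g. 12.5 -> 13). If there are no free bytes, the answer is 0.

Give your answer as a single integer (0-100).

Answer: 2

Derivation:
Op 1: a = malloc(12) -> a = 0; heap: [0-11 ALLOC][12-62 FREE]
Op 2: b = malloc(14) -> b = 12; heap: [0-11 ALLOC][12-25 ALLOC][26-62 FREE]
Op 3: b = realloc(b, 5) -> b = 12; heap: [0-11 ALLOC][12-16 ALLOC][17-62 FREE]
Op 4: b = realloc(b, 20) -> b = 12; heap: [0-11 ALLOC][12-31 ALLOC][32-62 FREE]
Op 5: free(a) -> (freed a); heap: [0-11 FREE][12-31 ALLOC][32-62 FREE]
Op 6: c = malloc(11) -> c = 0; heap: [0-10 ALLOC][11-11 FREE][12-31 ALLOC][32-62 FREE]
Op 7: b = realloc(b, 4) -> b = 12; heap: [0-10 ALLOC][11-11 FREE][12-15 ALLOC][16-62 FREE]
Free blocks: [1 47] total_free=48 largest=47 -> 100*(48-47)/48 = 100/48 ≈ 2.083 -> rounds to 2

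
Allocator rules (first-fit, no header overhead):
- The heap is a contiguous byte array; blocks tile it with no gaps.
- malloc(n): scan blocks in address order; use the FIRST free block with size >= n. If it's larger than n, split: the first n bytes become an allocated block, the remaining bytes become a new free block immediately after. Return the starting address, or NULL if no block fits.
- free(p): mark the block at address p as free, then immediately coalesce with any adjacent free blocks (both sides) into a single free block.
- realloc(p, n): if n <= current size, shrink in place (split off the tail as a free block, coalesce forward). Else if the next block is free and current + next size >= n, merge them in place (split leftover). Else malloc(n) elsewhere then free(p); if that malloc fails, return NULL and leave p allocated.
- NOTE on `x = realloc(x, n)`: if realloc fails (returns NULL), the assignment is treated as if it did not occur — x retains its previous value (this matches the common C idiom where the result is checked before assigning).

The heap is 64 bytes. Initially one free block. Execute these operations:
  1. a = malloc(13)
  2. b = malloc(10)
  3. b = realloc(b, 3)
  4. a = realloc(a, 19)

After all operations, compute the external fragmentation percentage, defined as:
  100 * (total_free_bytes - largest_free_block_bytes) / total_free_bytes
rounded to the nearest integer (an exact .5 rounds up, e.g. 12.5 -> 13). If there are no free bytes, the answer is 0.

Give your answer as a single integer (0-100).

Op 1: a = malloc(13) -> a = 0; heap: [0-12 ALLOC][13-63 FREE]
Op 2: b = malloc(10) -> b = 13; heap: [0-12 ALLOC][13-22 ALLOC][23-63 FREE]
Op 3: b = realloc(b, 3) -> b = 13; heap: [0-12 ALLOC][13-15 ALLOC][16-63 FREE]
Op 4: a = realloc(a, 19) -> a = 16; heap: [0-12 FREE][13-15 ALLOC][16-34 ALLOC][35-63 FREE]
Free blocks: [13 29] total_free=42 largest=29 -> 100*(42-29)/42 = 1300/42 ≈ 30.952 -> rounds to 31

Answer: 31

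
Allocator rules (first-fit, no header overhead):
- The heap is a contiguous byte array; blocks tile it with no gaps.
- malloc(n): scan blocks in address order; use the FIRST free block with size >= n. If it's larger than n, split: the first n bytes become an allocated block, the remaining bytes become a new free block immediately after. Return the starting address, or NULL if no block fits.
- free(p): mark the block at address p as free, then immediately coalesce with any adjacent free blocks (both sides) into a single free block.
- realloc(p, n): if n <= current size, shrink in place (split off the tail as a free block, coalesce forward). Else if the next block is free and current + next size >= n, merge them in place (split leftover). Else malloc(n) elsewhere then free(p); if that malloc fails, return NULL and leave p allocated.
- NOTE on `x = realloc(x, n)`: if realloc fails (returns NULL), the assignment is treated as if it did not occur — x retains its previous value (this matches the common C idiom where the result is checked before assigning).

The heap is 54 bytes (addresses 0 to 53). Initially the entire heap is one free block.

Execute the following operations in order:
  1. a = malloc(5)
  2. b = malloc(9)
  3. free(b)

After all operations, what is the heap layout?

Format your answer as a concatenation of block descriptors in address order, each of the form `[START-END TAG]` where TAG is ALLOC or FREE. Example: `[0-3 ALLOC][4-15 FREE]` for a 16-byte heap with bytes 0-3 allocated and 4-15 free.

Op 1: a = malloc(5) -> a = 0; heap: [0-4 ALLOC][5-53 FREE]
Op 2: b = malloc(9) -> b = 5; heap: [0-4 ALLOC][5-13 ALLOC][14-53 FREE]
Op 3: free(b) -> (freed b); heap: [0-4 ALLOC][5-53 FREE]

Answer: [0-4 ALLOC][5-53 FREE]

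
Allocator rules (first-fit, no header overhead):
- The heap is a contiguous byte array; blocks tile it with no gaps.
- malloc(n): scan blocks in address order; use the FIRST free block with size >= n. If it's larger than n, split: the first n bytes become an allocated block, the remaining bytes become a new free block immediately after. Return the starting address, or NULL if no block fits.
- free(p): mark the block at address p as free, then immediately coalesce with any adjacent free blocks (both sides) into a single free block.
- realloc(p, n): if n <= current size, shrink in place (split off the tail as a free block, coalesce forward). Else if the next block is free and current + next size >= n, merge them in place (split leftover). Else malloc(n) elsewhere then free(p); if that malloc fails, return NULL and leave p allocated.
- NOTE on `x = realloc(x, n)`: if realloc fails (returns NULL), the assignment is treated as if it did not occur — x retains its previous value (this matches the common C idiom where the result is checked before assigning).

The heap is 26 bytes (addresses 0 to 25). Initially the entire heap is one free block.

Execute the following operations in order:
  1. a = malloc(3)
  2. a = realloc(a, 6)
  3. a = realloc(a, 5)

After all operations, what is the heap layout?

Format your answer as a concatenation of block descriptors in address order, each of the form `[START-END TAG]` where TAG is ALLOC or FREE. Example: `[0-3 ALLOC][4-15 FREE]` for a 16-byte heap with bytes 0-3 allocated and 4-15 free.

Op 1: a = malloc(3) -> a = 0; heap: [0-2 ALLOC][3-25 FREE]
Op 2: a = realloc(a, 6) -> a = 0; heap: [0-5 ALLOC][6-25 FREE]
Op 3: a = realloc(a, 5) -> a = 0; heap: [0-4 ALLOC][5-25 FREE]

Answer: [0-4 ALLOC][5-25 FREE]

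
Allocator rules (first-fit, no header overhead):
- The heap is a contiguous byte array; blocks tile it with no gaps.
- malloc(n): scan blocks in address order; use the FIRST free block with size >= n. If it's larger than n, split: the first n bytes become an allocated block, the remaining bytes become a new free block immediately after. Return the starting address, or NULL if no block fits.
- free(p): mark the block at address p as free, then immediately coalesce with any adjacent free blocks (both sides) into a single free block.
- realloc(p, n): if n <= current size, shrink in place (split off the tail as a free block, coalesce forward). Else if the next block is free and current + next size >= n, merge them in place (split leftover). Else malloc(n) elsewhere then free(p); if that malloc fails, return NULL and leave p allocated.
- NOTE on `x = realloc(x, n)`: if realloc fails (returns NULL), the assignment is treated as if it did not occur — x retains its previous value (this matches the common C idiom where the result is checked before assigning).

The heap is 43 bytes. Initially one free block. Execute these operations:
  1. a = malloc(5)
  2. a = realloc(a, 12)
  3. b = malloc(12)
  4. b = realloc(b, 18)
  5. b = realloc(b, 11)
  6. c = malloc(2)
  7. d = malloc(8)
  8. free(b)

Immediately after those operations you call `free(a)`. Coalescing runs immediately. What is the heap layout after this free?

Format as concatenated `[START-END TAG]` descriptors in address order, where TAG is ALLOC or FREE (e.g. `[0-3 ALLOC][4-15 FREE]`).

Op 1: a = malloc(5) -> a = 0; heap: [0-4 ALLOC][5-42 FREE]
Op 2: a = realloc(a, 12) -> a = 0; heap: [0-11 ALLOC][12-42 FREE]
Op 3: b = malloc(12) -> b = 12; heap: [0-11 ALLOC][12-23 ALLOC][24-42 FREE]
Op 4: b = realloc(b, 18) -> b = 12; heap: [0-11 ALLOC][12-29 ALLOC][30-42 FREE]
Op 5: b = realloc(b, 11) -> b = 12; heap: [0-11 ALLOC][12-22 ALLOC][23-42 FREE]
Op 6: c = malloc(2) -> c = 23; heap: [0-11 ALLOC][12-22 ALLOC][23-24 ALLOC][25-42 FREE]
Op 7: d = malloc(8) -> d = 25; heap: [0-11 ALLOC][12-22 ALLOC][23-24 ALLOC][25-32 ALLOC][33-42 FREE]
Op 8: free(b) -> (freed b); heap: [0-11 ALLOC][12-22 FREE][23-24 ALLOC][25-32 ALLOC][33-42 FREE]
free(a): a = 0 -> block [0-11 ALLOC]; mark free, coalesce with adjacent free neighbors -> [0-22 FREE][23-24 ALLOC][25-32 ALLOC][33-42 FREE]

Answer: [0-22 FREE][23-24 ALLOC][25-32 ALLOC][33-42 FREE]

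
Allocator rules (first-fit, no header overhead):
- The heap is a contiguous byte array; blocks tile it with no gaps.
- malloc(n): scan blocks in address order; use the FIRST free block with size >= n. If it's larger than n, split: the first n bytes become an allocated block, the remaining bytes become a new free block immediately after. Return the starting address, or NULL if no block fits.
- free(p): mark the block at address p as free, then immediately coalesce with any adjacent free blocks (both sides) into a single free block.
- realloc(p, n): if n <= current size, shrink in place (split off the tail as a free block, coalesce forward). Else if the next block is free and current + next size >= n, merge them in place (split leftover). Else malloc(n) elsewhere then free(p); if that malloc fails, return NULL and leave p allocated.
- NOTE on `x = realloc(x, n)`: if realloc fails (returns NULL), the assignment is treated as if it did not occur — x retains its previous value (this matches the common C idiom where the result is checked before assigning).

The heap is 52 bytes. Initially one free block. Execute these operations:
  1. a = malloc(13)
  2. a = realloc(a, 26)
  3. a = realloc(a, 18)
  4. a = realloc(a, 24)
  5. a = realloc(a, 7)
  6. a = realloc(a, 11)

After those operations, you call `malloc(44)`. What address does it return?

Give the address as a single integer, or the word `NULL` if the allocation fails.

Op 1: a = malloc(13) -> a = 0; heap: [0-12 ALLOC][13-51 FREE]
Op 2: a = realloc(a, 26) -> a = 0; heap: [0-25 ALLOC][26-51 FREE]
Op 3: a = realloc(a, 18) -> a = 0; heap: [0-17 ALLOC][18-51 FREE]
Op 4: a = realloc(a, 24) -> a = 0; heap: [0-23 ALLOC][24-51 FREE]
Op 5: a = realloc(a, 7) -> a = 0; heap: [0-6 ALLOC][7-51 FREE]
Op 6: a = realloc(a, 11) -> a = 0; heap: [0-10 ALLOC][11-51 FREE]
malloc(44): first-fit scan over [0-10 ALLOC][11-51 FREE] -> NULL

Answer: NULL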